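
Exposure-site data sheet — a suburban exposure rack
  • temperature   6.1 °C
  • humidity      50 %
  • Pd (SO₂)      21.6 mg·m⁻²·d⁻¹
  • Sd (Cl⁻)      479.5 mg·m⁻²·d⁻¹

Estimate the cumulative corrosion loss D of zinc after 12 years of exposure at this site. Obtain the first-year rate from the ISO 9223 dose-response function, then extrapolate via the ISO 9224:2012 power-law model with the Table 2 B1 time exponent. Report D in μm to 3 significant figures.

D(12) = 14.4 μm

zinc: f(T) = +0.038·(T−10) [T≤10 °C] = -0.1482
  Pd branch = 0.0129·Pd^0.44·e^(0.046·RH+f) = 0.4288 μm/a
  Sd branch = 0.0175·Sd^0.57·e^(0.008·RH+0.085·T) = 1.479 μm/a
  r_corr = 0.4288 + 1.479 = 1.908 μm/a
Power-law: D(12) = r_corr · 12^0.813
  D(12) = 1.908 × 12^0.813 = 1.908 × 7.54 = 14.39 μm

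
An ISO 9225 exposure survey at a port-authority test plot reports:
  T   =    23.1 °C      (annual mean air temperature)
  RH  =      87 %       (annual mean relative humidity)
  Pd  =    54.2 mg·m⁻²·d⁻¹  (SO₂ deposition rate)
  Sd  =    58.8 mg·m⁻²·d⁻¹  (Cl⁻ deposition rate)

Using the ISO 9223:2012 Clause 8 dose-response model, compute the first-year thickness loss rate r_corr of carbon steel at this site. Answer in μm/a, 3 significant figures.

r_corr = 96.4 μm/a

carbon steel: f(T) = -0.054·(T−10) [T>10 °C] = -0.7074
  Pd branch = 1.77·Pd^0.52·e^(0.02·RH+f) = 39.64 μm/a
  Cl⁻ term: 0.102·58.8^0.62·exp(0.033·87+0.04·23.1) = 56.72
  sum: 39.64 + 56.72 → r_corr = 96.36 μm/a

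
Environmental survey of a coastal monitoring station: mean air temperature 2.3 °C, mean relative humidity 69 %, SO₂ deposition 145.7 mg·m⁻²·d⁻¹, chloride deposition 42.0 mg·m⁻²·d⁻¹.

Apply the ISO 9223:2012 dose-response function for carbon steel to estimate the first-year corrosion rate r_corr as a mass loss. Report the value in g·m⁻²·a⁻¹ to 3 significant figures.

r_corr = 319 g·m⁻²·a⁻¹

carbon steel: temperature factor f = +0.150·(-7.7) = -1.1550
  SO₂ term: 1.77·145.7^0.52·exp(0.02·69-1.1550) = 29.56
  Sd branch = 0.102·Sd^0.62·e^(0.033·RH+0.04·T) = 11.06 μm/a
  r_corr = 29.56 + 11.06 = 40.62 μm/a
Convert to mass loss: 40.62 μm/a × 7.85 g/cm³ = 318.9 g·m⁻²·a⁻¹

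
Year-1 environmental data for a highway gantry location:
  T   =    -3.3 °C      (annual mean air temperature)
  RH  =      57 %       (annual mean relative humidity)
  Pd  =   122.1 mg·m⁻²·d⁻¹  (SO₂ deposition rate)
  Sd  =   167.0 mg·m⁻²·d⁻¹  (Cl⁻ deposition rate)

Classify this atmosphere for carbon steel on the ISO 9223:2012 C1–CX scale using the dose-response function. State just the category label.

carbon steel: temperature factor f = +0.150·(-13.3) = -1.9950
  Pd branch = 1.77·Pd^0.52·e^(0.02·RH+f) = 9.157 μm/a
  Cl⁻ term: 0.102·167.0^0.62·exp(0.033·57+0.04·-3.3) = 14
  r_corr = 9.157 + 14 = 23.16 μm/a
ISO 9223 Table 2 (carbon steel): 1.3 < 23.2 ≤ 25 μm/a ⇒ C2

C2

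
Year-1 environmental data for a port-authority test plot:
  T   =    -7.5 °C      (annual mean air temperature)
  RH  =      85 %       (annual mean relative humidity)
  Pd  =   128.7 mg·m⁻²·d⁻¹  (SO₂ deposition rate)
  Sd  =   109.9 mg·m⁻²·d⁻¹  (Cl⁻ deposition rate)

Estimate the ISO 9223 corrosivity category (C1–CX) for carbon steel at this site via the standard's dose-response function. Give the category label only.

C3

carbon steel: f(T) = +0.150·(T−10) [T≤10 °C] = -2.6250
  Pd branch = 1.77·Pd^0.52·e^(0.02·RH+f) = 8.775 μm/a
  Sd branch = 0.102·Sd^0.62·e^(0.033·RH+0.04·T) = 23.01 μm/a
  sum: 8.775 + 23.01 → r_corr = 31.79 μm/a
31.8 μm/a falls in (25, 50] for carbon steel → category C3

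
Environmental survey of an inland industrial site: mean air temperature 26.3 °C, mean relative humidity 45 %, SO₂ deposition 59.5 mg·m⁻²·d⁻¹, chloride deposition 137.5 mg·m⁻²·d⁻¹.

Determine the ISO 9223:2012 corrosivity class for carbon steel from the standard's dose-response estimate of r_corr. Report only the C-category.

C3

carbon steel: T>10 °C ⇒ hinge -0.054·(26.3−10) = -0.8802
  Pd branch = 1.77·Pd^0.52·e^(0.02·RH+f) = 15.11 μm/a
  Sd branch = 0.102·Sd^0.62·e^(0.033·RH+0.04·T) = 27.3 μm/a
  r_corr = 15.11 + 27.3 = 42.41 μm/a
42.4 μm/a falls in (25, 50] for carbon steel → category C3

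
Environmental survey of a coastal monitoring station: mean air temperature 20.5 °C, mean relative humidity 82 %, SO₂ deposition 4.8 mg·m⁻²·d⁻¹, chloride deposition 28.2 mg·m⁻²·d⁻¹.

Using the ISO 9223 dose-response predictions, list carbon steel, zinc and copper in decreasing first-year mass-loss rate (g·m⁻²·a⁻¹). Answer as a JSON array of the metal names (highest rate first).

carbon steel: f(T) = -0.054·(T−10) [T>10 °C] = -0.5670
  sulphur-dioxide contribution → 11.7 μm/a
  chloride contribution → 27.48 μm/a
  ⇒ r_corr(carbon steel) = 39.18 μm/a
  mass loss = 39.18 μm/a × 7.85 g/cm³ = 307.6 g·m⁻²·a⁻¹
zinc: T>10 °C ⇒ hinge -0.071·(20.5−10) = -0.7455
  sulphur-dioxide contribution → 0.5306 μm/a
  chloride contribution → 1.292 μm/a
  ⇒ r_corr(zinc) = 1.823 μm/a
  mass loss = 1.823 μm/a × 7.14 g/cm³ = 13.01 g·m⁻²·a⁻¹
copper: f(T) = -0.080·(T−10) [T>10 °C] = -0.8400
  sulphur-dioxide contribution → 0.4342 μm/a
  chloride contribution → 1.32 μm/a
  total first-year rate 1.754 μm/a
  mass loss = 1.754 μm/a × 8.96 g/cm³ = 15.72 g·m⁻²·a⁻¹
Ordering by g·m⁻²·a⁻¹: carbon steel (308) > copper (15.7) > zinc (13)

["carbon steel", "copper", "zinc"]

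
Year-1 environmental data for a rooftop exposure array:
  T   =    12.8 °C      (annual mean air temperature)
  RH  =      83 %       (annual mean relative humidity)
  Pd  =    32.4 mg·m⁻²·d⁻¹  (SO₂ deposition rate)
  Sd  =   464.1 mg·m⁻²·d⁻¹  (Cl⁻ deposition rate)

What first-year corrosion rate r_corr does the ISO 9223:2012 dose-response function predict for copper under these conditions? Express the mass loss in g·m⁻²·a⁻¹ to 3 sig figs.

copper: temperature factor f = -0.080·(2.8) = -0.2240
  sulphur-dioxide contribution → 1.401 μm/a
  chloride contribution → 1.999 μm/a
  total first-year rate 3.4 μm/a
Convert to mass loss: 3.4 μm/a × 8.96 g/cm³ = 30.46 g·m⁻²·a⁻¹

r_corr = 30.5 g·m⁻²·a⁻¹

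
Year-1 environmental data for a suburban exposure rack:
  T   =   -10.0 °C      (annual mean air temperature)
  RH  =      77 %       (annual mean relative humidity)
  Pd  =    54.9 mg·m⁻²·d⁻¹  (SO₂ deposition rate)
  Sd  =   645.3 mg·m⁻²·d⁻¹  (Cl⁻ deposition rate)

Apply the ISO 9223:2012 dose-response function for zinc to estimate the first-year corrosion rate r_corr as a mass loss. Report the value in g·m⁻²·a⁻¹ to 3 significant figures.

r_corr = 12.6 g·m⁻²·a⁻¹

zinc: T≤10 °C ⇒ hinge +0.038·(-10.0−10) = -0.7600
  sulphur-dioxide contribution → 1.214 μm/a
  chloride contribution → 0.5533 μm/a
  ⇒ r_corr(zinc) = 1.767 μm/a
Convert to mass loss: 1.767 μm/a × 7.14 g/cm³ = 12.62 g·m⁻²·a⁻¹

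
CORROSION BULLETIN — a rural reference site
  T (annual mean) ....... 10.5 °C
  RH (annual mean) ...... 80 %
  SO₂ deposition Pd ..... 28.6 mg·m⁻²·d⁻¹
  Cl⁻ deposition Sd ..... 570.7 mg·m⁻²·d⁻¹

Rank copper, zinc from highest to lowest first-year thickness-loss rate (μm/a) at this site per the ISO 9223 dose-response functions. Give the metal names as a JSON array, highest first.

["zinc", "copper"]

copper: f(T) = -0.080·(T−10) [T>10 °C] = -0.0400
  sulphur-dioxide contribution → 1.366 μm/a
  chloride contribution → 1.695 μm/a
  ⇒ r_corr(copper) = 3.061 μm/a
zinc: f(T) = -0.071·(T−10) [T>10 °C] = -0.0355
  sulphur-dioxide contribution → 2.159 μm/a
  chloride contribution → 3.018 μm/a
  total first-year rate 5.177 μm/a
Ordering by μm/a: zinc (5.18) > copper (3.06)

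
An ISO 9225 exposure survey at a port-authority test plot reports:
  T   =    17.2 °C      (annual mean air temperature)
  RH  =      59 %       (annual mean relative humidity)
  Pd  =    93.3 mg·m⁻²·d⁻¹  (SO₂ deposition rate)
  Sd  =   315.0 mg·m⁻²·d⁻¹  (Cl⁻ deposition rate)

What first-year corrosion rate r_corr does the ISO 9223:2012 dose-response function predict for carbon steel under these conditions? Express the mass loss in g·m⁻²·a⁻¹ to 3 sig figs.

r_corr = 719 g·m⁻²·a⁻¹

carbon steel: temperature factor f = -0.054·(7.2) = -0.3888
  sulphur-dioxide contribution → 41.3 μm/a
  chloride contribution → 50.34 μm/a
  ⇒ r_corr(carbon steel) = 91.64 μm/a
Convert to mass loss: 91.64 μm/a × 7.85 g/cm³ = 719.4 g·m⁻²·a⁻¹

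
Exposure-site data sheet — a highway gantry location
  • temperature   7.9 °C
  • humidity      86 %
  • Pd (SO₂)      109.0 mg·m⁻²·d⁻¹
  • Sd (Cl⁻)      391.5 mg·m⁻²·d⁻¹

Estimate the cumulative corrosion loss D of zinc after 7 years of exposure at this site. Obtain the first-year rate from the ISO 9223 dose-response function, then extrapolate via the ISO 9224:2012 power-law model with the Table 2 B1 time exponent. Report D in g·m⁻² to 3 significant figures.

zinc: f(T) = +0.038·(T−10) [T≤10 °C] = -0.0798
  SO₂ term: 0.0129·109.0^0.44·exp(0.046·86-0.0798) = 4.903
  Cl⁻ term: 0.0175·391.5^0.57·exp(0.008·86+0.085·7.9) = 2.048
  r_corr = 4.903 + 2.048 = 6.951 μm/a
Long-term exponent b (ISO 9224 Table 2, B1) = 0.813
  D(7) = 6.951 × 7^0.813 = 6.951 × 4.865 = 33.82 μm
  Mass loss = 33.82 μm × 7.14 g/cm³ = 241.4 g·m⁻²

D(7) = 241 g·m⁻²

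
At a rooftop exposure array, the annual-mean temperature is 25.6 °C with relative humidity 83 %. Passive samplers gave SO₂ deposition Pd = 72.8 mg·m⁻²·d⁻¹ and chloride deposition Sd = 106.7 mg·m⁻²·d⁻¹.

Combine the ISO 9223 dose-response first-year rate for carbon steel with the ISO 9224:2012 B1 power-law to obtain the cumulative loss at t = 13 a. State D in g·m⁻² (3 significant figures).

carbon steel: f(T) = -0.054·(T−10) [T>10 °C] = -0.8424
  sulphur-dioxide contribution → 37.27 μm/a
  chloride contribution → 79.49 μm/a
  total first-year rate 116.8 μm/a
ISO 9224: D(t) = r_corr · t^b with b = 0.523 (carbon steel, B1)
  D(13) = 116.8 × 13^0.523 = 116.8 × 3.825 = 446.6 μm
  Mass loss = 446.6 μm × 7.85 g/cm³ = 3506 g·m⁻²

D(13) = 3.51e+03 g·m⁻²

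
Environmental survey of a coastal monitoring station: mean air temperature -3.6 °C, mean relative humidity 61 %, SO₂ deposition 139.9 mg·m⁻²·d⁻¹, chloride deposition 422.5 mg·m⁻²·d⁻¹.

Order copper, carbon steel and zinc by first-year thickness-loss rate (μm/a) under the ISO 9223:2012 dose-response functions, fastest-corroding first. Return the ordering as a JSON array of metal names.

copper: temperature factor f = +0.126·(-13.6) = -1.7136
  sulphur-dioxide contribution → 0.1262 μm/a
  chloride contribution → 0.3952 μm/a
  total first-year rate 0.5214 μm/a
carbon steel: f(T) = +0.150·(T−10) [T≤10 °C] = -2.0400
  sulphur-dioxide contribution → 10.18 μm/a
  chloride contribution → 28.07 μm/a
  total first-year rate 38.25 μm/a
zinc: temperature factor f = +0.038·(-13.6) = -0.5168
  sulphur-dioxide contribution → 1.119 μm/a
  chloride contribution → 0.6589 μm/a
  ⇒ r_corr(zinc) = 1.778 μm/a
Ordering by μm/a: carbon steel (38.3) > zinc (1.78) > copper (0.521)

["carbon steel", "zinc", "copper"]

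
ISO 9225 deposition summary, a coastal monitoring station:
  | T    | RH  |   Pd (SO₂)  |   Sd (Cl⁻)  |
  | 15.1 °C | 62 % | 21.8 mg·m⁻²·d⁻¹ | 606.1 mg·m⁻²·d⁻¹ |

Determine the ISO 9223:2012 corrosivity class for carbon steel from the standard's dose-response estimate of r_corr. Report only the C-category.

carbon steel: temperature factor f = -0.054·(5.1) = -0.2754
  SO₂ term: 1.77·21.8^0.52·exp(0.02·62-0.2754) = 23.06
  Sd branch = 0.102·Sd^0.62·e^(0.033·RH+0.04·T) = 76.68 μm/a
  sum: 23.06 + 76.68 → r_corr = 99.74 μm/a
99.7 μm/a falls in (80, 200] for carbon steel → category C5

C5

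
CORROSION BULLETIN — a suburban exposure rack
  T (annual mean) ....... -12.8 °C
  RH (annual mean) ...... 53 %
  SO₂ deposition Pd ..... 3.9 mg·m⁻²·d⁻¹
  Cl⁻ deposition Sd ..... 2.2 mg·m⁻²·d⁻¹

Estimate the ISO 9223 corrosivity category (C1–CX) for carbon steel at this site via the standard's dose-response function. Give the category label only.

C1

carbon steel: temperature factor f = +0.150·(-22.8) = -3.4200
  sulphur-dioxide contribution → 0.3392 μm/a
  chloride contribution → 0.573 μm/a
  ⇒ r_corr(carbon steel) = 0.9121 μm/a
ISO 9223 Table 2 (carbon steel): 0 < 0.912 ≤ 1.3 μm/a ⇒ C1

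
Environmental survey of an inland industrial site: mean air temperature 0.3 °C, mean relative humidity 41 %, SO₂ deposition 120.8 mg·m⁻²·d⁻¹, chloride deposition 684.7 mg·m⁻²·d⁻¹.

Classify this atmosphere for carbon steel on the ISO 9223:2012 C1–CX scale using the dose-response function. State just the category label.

carbon steel: f(T) = +0.150·(T−10) [T≤10 °C] = -1.4550
  SO₂ term: 1.77·120.8^0.52·exp(0.02·41-1.4550) = 11.35
  Sd branch = 0.102·Sd^0.62·e^(0.033·RH+0.04·T) = 22.88 μm/a
  sum: 11.35 + 22.88 → r_corr = 34.22 μm/a
ISO 9223 Table 2 (carbon steel): 25 < 34.2 ≤ 50 μm/a ⇒ C3

C3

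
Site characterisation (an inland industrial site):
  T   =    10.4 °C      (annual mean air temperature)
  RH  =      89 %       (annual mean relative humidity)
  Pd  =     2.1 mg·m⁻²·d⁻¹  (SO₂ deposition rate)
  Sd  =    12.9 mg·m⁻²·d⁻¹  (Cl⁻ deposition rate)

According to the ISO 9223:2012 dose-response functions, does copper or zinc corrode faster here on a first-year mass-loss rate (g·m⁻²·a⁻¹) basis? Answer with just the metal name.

copper

copper: T>10 °C ⇒ hinge -0.080·(10.4−10) = -0.0320
  Pd branch = 0.0053·Pd^0.26·e^(0.059·RH+f) = 1.188 μm/a
  Cl⁻ term: 0.01025·12.9^0.27·exp(0.036·89+0.049·10.4) = 0.8383
  sum: 1.188 + 0.8383 → r_corr = 2.026 μm/a
  mass loss = 2.026 μm/a × 8.96 g/cm³ = 18.15 g·m⁻²·a⁻¹
zinc: f(T) = -0.071·(T−10) [T>10 °C] = -0.0284
  SO₂ term: 0.0129·2.1^0.44·exp(0.046·89-0.0284) = 1.042
  Sd branch = 0.0175·Sd^0.57·e^(0.008·RH+0.085·T) = 0.3709 μm/a
  sum: 1.042 + 0.3709 → r_corr = 1.413 μm/a
  mass loss = 1.413 μm/a × 7.14 g/cm³ = 10.09 g·m⁻²·a⁻¹
Ordering by g·m⁻²·a⁻¹: copper (18.2) > zinc (10.1)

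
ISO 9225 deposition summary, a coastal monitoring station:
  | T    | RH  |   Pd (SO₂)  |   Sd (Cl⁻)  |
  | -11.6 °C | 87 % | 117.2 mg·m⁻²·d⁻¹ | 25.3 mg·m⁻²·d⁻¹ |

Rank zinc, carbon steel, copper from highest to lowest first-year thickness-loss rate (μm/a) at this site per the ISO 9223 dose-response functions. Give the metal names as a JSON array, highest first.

["carbon steel", "zinc", "copper"]

zinc: f(T) = +0.038·(T−10) [T≤10 °C] = -0.8208
  sulphur-dioxide contribution → 2.526 μm/a
  chloride contribution → 0.08258 μm/a
  total first-year rate 2.609 μm/a
carbon steel: temperature factor f = +0.150·(-21.6) = -3.2400
  sulphur-dioxide contribution → 4.703 μm/a
  chloride contribution → 8.392 μm/a
  total first-year rate 13.1 μm/a
copper: temperature factor f = +0.126·(-21.6) = -2.7216
  sulphur-dioxide contribution → 0.2039 μm/a
  chloride contribution → 0.3184 μm/a
  ⇒ r_corr(copper) = 0.5223 μm/a
Ordering by μm/a: carbon steel (13.1) > zinc (2.61) > copper (0.522)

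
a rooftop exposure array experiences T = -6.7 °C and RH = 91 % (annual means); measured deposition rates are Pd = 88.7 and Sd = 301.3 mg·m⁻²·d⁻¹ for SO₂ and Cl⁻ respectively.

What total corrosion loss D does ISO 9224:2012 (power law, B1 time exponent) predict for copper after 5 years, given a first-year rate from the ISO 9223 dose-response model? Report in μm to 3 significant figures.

copper: f(T) = +0.126·(T−10) [T≤10 °C] = -2.1042
  SO₂ term: 0.0053·88.7^0.26·exp(0.059·91-2.1042) = 0.4453
  Cl⁻ term: 0.01025·301.3^0.27·exp(0.036·91+0.049·-6.7) = 0.9125
  sum: 0.4453 + 0.9125 → r_corr = 1.358 μm/a
Long-term exponent b (ISO 9224 Table 2, B1) = 0.667
  D(5) = 1.358 × 5^0.667 = 1.358 × 2.926 = 3.972 μm

D(5) = 3.97 μm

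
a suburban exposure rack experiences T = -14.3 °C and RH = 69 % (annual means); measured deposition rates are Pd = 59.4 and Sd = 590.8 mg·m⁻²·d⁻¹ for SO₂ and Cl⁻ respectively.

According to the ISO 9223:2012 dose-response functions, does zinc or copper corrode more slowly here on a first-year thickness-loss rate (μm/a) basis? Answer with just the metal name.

zinc: T≤10 °C ⇒ hinge +0.038·(-14.3−10) = -0.9234
  sulphur-dioxide contribution → 0.7387 μm/a
  chloride contribution → 0.3425 μm/a
  total first-year rate 1.081 μm/a
copper: f(T) = +0.126·(T−10) [T≤10 °C] = -3.0618
  sulphur-dioxide contribution → 0.04205 μm/a
  chloride contribution → 0.3416 μm/a
  total first-year rate 0.3836 μm/a
Ordering by μm/a: zinc (1.08) > copper (0.384)

copper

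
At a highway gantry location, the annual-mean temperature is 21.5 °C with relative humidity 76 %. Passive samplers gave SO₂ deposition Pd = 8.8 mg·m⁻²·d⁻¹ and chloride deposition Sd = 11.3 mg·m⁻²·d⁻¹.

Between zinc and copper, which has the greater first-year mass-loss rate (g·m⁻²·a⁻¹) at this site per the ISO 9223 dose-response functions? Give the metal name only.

zinc: T>10 °C ⇒ hinge -0.071·(21.5−10) = -0.8165
  Pd branch = 0.0129·Pd^0.44·e^(0.046·RH+f) = 0.4896 μm/a
  Sd branch = 0.0175·Sd^0.57·e^(0.008·RH+0.085·T) = 0.7962 μm/a
  r_corr = 0.4896 + 0.7962 = 1.286 μm/a
  mass loss = 1.286 μm/a × 7.14 g/cm³ = 9.181 g·m⁻²·a⁻¹
copper: f(T) = -0.080·(T−10) [T>10 °C] = -0.9200
  Pd branch = 0.0053·Pd^0.26·e^(0.059·RH+f) = 0.3294 μm/a
  Cl⁻ term: 0.01025·11.3^0.27·exp(0.036·76+0.049·21.5) = 0.8726
  r_corr = 0.3294 + 0.8726 = 1.202 μm/a
  mass loss = 1.202 μm/a × 8.96 g/cm³ = 10.77 g·m⁻²·a⁻¹
Ordering by g·m⁻²·a⁻¹: copper (10.8) > zinc (9.18)

copper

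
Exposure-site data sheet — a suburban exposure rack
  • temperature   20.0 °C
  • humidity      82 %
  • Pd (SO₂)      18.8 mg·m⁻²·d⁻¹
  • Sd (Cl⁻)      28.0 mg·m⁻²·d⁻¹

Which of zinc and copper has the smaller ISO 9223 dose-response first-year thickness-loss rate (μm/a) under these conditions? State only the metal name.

zinc: temperature factor f = -0.071·(10.0) = -0.7100
  Pd branch = 0.0129·Pd^0.44·e^(0.046·RH+f) = 1.002 μm/a
  Sd branch = 0.0175·Sd^0.57·e^(0.008·RH+0.085·T) = 1.233 μm/a
  sum: 1.002 + 1.233 → r_corr = 2.236 μm/a
copper: T>10 °C ⇒ hinge -0.080·(20.0−10) = -0.8000
  Pd branch = 0.0053·Pd^0.26·e^(0.059·RH+f) = 0.6445 μm/a
  Sd branch = 0.01025·Sd^0.27·e^(0.036·RH+0.049·T) = 1.286 μm/a
  r_corr = 0.6445 + 1.286 = 1.93 μm/a
Ordering by μm/a: zinc (2.24) > copper (1.93)

copper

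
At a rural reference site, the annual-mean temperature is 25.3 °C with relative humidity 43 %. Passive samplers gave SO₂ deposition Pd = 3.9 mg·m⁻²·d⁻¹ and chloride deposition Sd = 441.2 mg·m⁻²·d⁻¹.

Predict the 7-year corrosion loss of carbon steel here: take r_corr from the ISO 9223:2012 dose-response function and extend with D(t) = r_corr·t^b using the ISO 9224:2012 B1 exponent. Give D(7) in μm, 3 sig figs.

carbon steel: T>10 °C ⇒ hinge -0.054·(25.3−10) = -0.8262
  SO₂ term: 1.77·3.9^0.52·exp(0.02·43-0.8262) = 3.715
  Cl⁻ term: 0.102·441.2^0.62·exp(0.033·43+0.04·25.3) = 50.59
  r_corr = 3.715 + 50.59 = 54.3 μm/a
Long-term exponent b (ISO 9224 Table 2, B1) = 0.523
  D(7) = 54.3 × 7^0.523 = 54.3 × 2.767 = 150.2 μm

D(7) = 150 μm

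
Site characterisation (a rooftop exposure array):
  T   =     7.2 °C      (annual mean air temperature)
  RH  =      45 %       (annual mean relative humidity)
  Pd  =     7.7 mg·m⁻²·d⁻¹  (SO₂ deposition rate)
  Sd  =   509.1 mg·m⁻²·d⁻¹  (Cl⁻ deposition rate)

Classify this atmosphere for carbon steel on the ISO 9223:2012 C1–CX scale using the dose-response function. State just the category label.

carbon steel: temperature factor f = +0.150·(-2.8) = -0.4200
  SO₂ term: 1.77·7.7^0.52·exp(0.02·45-0.4200) = 8.268
  Sd branch = 0.102·Sd^0.62·e^(0.033·RH+0.04·T) = 28.63 μm/a
  sum: 8.268 + 28.63 → r_corr = 36.9 μm/a
36.9 μm/a falls in (25, 50] for carbon steel → category C3

C3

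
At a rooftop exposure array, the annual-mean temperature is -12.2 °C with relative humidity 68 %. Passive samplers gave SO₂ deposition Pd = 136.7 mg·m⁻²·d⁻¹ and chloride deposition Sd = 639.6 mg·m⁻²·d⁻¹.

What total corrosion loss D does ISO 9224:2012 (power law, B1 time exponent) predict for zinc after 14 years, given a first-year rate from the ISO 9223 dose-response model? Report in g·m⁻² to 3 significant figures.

zinc: T≤10 °C ⇒ hinge +0.038·(-12.2−10) = -0.8436
  sulphur-dioxide contribution → 1.103 μm/a
  chloride contribution → 0.4249 μm/a
  total first-year rate 1.528 μm/a
Power-law: D(14) = r_corr · 14^0.813
  D(14) = 1.528 × 14^0.813 = 1.528 × 8.547 = 13.06 μm
  Mass loss = 13.06 μm × 7.14 g/cm³ = 93.22 g·m⁻²

D(14) = 93.2 g·m⁻²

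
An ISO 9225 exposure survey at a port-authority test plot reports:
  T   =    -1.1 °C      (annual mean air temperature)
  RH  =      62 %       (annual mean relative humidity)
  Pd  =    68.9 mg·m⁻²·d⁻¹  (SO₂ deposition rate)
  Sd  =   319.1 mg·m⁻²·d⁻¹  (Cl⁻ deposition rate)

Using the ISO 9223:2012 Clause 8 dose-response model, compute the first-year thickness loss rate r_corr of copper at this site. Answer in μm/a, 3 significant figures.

copper: T≤10 °C ⇒ hinge +0.126·(-1.1−10) = -1.3986
  Pd branch = 0.0053·Pd^0.26·e^(0.059·RH+f) = 0.1526 μm/a
  Sd branch = 0.01025·Sd^0.27·e^(0.036·RH+0.049·T) = 0.4293 μm/a
  sum: 0.1526 + 0.4293 → r_corr = 0.5818 μm/a

r_corr = 0.582 μm/a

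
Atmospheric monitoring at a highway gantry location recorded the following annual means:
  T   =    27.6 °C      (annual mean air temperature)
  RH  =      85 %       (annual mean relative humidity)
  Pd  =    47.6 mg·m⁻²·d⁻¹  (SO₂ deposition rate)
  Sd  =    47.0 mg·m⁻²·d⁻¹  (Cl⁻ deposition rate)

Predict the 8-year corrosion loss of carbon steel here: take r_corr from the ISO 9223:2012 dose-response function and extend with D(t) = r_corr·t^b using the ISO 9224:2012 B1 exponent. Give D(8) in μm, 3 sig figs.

D(8) = 247 μm

carbon steel: temperature factor f = -0.054·(17.6) = -0.9504
  SO₂ term: 1.77·47.6^0.52·exp(0.02·85-0.9504) = 27.92
  Cl⁻ term: 0.102·47.0^0.62·exp(0.033·85+0.04·27.6) = 55.33
  r_corr = 27.92 + 55.33 = 83.25 μm/a
ISO 9224: D(t) = r_corr · t^b with b = 0.523 (carbon steel, B1)
  D(8) = 83.25 × 8^0.523 = 83.25 × 2.967 = 247 μm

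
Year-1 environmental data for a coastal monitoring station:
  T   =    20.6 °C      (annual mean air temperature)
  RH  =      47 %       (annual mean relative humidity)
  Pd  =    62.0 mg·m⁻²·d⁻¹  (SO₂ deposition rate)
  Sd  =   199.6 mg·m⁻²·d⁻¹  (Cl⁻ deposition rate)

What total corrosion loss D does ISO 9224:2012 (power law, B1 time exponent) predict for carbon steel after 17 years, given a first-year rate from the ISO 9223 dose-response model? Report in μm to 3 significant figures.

D(17) = 225 μm

carbon steel: temperature factor f = -0.054·(10.6) = -0.5724
  Pd branch = 1.77·Pd^0.52·e^(0.02·RH+f) = 21.86 μm/a
  Cl⁻ term: 0.102·199.6^0.62·exp(0.033·47+0.04·20.6) = 29.25
  r_corr = 21.86 + 29.25 = 51.11 μm/a
ISO 9224: D(t) = r_corr · t^b with b = 0.523 (carbon steel, B1)
  D(17) = 51.11 × 17^0.523 = 51.11 × 4.401 = 224.9 μm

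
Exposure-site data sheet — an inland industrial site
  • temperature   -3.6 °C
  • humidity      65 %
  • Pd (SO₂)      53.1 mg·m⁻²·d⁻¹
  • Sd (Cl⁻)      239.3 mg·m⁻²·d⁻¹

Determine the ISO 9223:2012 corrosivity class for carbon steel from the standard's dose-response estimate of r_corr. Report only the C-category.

C3

carbon steel: f(T) = +0.150·(T−10) [T≤10 °C] = -2.0400
  Pd branch = 1.77·Pd^0.52·e^(0.02·RH+f) = 6.663 μm/a
  Sd branch = 0.102·Sd^0.62·e^(0.033·RH+0.04·T) = 22.52 μm/a
  r_corr = 6.663 + 22.52 = 29.18 μm/a
Category bounds: 25…50 μm/a bracket r_corr ⇒ C3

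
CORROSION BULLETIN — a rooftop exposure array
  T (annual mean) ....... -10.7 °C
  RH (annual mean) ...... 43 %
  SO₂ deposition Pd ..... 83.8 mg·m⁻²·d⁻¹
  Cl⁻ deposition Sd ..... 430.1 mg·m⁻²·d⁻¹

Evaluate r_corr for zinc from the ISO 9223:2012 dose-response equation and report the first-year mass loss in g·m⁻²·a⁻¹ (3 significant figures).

zinc: T≤10 °C ⇒ hinge +0.038·(-10.7−10) = -0.7866
  Pd branch = 0.0129·Pd^0.44·e^(0.046·RH+f) = 0.298 μm/a
  Sd branch = 0.0175·Sd^0.57·e^(0.008·RH+0.085·T) = 0.3152 μm/a
  r_corr = 0.298 + 0.3152 = 0.6132 μm/a
Convert to mass loss: 0.6132 μm/a × 7.14 g/cm³ = 4.378 g·m⁻²·a⁻¹

r_corr = 4.38 g·m⁻²·a⁻¹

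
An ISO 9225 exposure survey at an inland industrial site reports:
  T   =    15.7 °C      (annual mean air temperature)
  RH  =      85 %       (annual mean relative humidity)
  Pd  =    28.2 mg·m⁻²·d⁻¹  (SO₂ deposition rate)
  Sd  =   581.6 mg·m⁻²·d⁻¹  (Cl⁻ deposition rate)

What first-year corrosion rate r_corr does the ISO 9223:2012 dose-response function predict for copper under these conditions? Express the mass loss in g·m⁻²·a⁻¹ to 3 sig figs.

copper: f(T) = -0.080·(T−10) [T>10 °C] = -0.4560
  SO₂ term: 0.0053·28.2^0.26·exp(0.059·85-0.4560) = 1.206
  Cl⁻ term: 0.01025·581.6^0.27·exp(0.036·85+0.049·15.7) = 2.632
  r_corr = 1.206 + 2.632 = 3.837 μm/a
Convert to mass loss: 3.837 μm/a × 8.96 g/cm³ = 34.38 g·m⁻²·a⁻¹

r_corr = 34.4 g·m⁻²·a⁻¹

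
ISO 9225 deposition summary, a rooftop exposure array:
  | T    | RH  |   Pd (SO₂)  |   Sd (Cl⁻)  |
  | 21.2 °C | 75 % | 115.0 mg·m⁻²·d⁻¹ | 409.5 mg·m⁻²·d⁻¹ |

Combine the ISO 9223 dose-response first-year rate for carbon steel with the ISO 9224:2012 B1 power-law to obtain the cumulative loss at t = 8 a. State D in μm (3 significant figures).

D(8) = 501 μm

carbon steel: T>10 °C ⇒ hinge -0.054·(21.2−10) = -0.6048
  Pd branch = 1.77·Pd^0.52·e^(0.02·RH+f) = 51.09 μm/a
  Sd branch = 0.102·Sd^0.62·e^(0.033·RH+0.04·T) = 117.9 μm/a
  r_corr = 51.09 + 117.9 = 168.9 μm/a
Long-term exponent b (ISO 9224 Table 2, B1) = 0.523
  D(8) = 168.9 × 8^0.523 = 168.9 × 2.967 = 501.3 μm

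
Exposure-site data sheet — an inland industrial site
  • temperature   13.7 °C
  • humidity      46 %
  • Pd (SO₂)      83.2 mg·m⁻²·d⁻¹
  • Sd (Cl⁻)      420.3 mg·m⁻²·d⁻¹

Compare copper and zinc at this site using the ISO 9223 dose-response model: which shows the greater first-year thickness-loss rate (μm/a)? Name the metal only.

zinc

copper: temperature factor f = -0.080·(3.7) = -0.2960
  Pd branch = 0.0053·Pd^0.26·e^(0.059·RH+f) = 0.1878 μm/a
  Sd branch = 0.01025·Sd^0.27·e^(0.036·RH+0.049·T) = 0.5368 μm/a
  r_corr = 0.1878 + 0.5368 = 0.7246 μm/a
zinc: T>10 °C ⇒ hinge -0.071·(13.7−10) = -0.2627
  SO₂ term: 0.0129·83.2^0.44·exp(0.046·46-0.2627) = 0.5759
  Sd branch = 0.0175·Sd^0.57·e^(0.008·RH+0.085·T) = 2.535 μm/a
  r_corr = 0.5759 + 2.535 = 3.111 μm/a
Ordering by μm/a: zinc (3.11) > copper (0.725)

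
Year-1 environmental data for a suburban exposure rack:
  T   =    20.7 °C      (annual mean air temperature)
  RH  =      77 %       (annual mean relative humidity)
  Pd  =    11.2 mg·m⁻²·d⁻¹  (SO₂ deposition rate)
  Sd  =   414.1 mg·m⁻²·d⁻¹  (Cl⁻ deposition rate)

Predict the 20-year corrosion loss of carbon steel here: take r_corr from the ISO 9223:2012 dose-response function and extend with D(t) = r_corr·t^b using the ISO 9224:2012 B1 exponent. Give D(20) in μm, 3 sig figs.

carbon steel: T>10 °C ⇒ hinge -0.054·(20.7−10) = -0.5778
  SO₂ term: 1.77·11.2^0.52·exp(0.02·77-0.5778) = 16.27
  Cl⁻ term: 0.102·414.1^0.62·exp(0.033·77+0.04·20.7) = 124.3
  r_corr = 16.27 + 124.3 = 140.5 μm/a
Power-law: D(20) = r_corr · 20^0.523
  D(20) = 140.5 × 20^0.523 = 140.5 × 4.791 = 673.3 μm

D(20) = 673 μm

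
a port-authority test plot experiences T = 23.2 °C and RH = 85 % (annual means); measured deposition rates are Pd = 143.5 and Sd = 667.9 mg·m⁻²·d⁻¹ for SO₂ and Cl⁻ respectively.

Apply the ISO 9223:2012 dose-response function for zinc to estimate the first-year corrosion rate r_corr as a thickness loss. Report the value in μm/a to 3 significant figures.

zinc: temperature factor f = -0.071·(13.2) = -0.9372
  SO₂ term: 0.0129·143.5^0.44·exp(0.046·85-0.9372) = 2.242
  Sd branch = 0.0175·Sd^0.57·e^(0.008·RH+0.085·T) = 10.11 μm/a
  r_corr = 2.242 + 10.11 = 12.36 μm/a

r_corr = 12.4 μm/a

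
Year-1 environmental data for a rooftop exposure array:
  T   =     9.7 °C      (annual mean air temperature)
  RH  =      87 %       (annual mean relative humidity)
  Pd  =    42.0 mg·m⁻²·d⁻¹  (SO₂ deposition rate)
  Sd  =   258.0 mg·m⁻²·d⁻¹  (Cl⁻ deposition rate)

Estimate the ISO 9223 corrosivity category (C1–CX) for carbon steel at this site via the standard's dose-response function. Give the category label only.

C5

carbon steel: f(T) = +0.150·(T−10) [T≤10 °C] = -0.0450
  Pd branch = 1.77·Pd^0.52·e^(0.02·RH+f) = 67.33 μm/a
  Cl⁻ term: 0.102·258.0^0.62·exp(0.033·87+0.04·9.7) = 83.02
  sum: 67.33 + 83.02 → r_corr = 150.3 μm/a
Category bounds: 80…200 μm/a bracket r_corr ⇒ C5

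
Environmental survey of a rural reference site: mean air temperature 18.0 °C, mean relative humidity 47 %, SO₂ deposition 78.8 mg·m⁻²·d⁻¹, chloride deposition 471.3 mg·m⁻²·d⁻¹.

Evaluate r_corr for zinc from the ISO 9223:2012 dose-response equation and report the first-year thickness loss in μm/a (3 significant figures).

zinc: T>10 °C ⇒ hinge -0.071·(18.0−10) = -0.5680
  sulphur-dioxide contribution → 0.4338 μm/a
  chloride contribution → 3.932 μm/a
  total first-year rate 4.366 μm/a

r_corr = 4.37 μm/a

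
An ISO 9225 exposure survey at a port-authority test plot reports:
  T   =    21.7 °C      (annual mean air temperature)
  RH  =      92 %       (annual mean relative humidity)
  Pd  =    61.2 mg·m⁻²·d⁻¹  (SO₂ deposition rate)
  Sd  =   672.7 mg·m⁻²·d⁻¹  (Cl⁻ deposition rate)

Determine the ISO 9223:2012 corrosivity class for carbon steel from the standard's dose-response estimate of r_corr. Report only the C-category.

carbon steel: f(T) = -0.054·(T−10) [T>10 °C] = -0.6318
  Pd branch = 1.77·Pd^0.52·e^(0.02·RH+f) = 50.33 μm/a
  Sd branch = 0.102·Sd^0.62·e^(0.033·RH+0.04·T) = 286.6 μm/a
  sum: 50.33 + 286.6 → r_corr = 337 μm/a
337 μm/a falls in (200, 700] for carbon steel → category CX

CX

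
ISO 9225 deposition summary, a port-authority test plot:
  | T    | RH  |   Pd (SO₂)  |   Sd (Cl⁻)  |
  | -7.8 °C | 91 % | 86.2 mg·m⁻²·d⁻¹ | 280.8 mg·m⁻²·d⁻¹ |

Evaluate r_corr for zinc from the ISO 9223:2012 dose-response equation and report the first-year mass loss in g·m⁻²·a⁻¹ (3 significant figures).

r_corr = 25.2 g·m⁻²·a⁻¹

zinc: f(T) = +0.038·(T−10) [T≤10 °C] = -0.6764
  SO₂ term: 0.0129·86.2^0.44·exp(0.046·91-0.6764) = 3.065
  Sd branch = 0.0175·Sd^0.57·e^(0.008·RH+0.085·T) = 0.4644 μm/a
  sum: 3.065 + 0.4644 → r_corr = 3.529 μm/a
Convert to mass loss: 3.529 μm/a × 7.14 g/cm³ = 25.2 g·m⁻²·a⁻¹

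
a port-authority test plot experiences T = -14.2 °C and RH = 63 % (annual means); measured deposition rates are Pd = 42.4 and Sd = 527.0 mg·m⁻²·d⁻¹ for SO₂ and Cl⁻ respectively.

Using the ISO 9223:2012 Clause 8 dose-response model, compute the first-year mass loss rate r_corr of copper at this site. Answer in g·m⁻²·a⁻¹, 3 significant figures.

r_corr = 2.65 g·m⁻²·a⁻¹

copper: T≤10 °C ⇒ hinge +0.126·(-14.2−10) = -3.0492
  Pd branch = 0.0053·Pd^0.26·e^(0.059·RH+f) = 0.02738 μm/a
  Cl⁻ term: 0.01025·527.0^0.27·exp(0.036·63+0.049·-14.2) = 0.2682
  r_corr = 0.02738 + 0.2682 = 0.2955 μm/a
Convert to mass loss: 0.2955 μm/a × 8.96 g/cm³ = 2.648 g·m⁻²·a⁻¹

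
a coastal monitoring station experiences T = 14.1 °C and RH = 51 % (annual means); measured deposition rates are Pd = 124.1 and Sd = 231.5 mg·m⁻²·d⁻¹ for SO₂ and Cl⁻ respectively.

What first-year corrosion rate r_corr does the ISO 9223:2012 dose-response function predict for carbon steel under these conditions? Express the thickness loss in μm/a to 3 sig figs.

carbon steel: T>10 °C ⇒ hinge -0.054·(14.1−10) = -0.2214
  sulphur-dioxide contribution → 48.26 μm/a
  chloride contribution → 28.22 μm/a
  ⇒ r_corr(carbon steel) = 76.47 μm/a

r_corr = 76.5 μm/a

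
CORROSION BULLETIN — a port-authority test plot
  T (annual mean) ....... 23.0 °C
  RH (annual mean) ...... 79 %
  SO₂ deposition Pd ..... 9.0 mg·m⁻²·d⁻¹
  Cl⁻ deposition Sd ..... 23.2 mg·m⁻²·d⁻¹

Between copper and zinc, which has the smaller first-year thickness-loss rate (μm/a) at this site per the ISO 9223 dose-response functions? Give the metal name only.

copper: temperature factor f = -0.080·(13.0) = -1.0400
  sulphur-dioxide contribution → 0.3507 μm/a
  chloride contribution → 1.271 μm/a
  ⇒ r_corr(copper) = 1.621 μm/a
zinc: T>10 °C ⇒ hinge -0.071·(23.0−10) = -0.9230
  sulphur-dioxide contribution → 0.5103 μm/a
  chloride contribution → 1.396 μm/a
  ⇒ r_corr(zinc) = 1.906 μm/a
Ordering by μm/a: zinc (1.91) > copper (1.62)

copper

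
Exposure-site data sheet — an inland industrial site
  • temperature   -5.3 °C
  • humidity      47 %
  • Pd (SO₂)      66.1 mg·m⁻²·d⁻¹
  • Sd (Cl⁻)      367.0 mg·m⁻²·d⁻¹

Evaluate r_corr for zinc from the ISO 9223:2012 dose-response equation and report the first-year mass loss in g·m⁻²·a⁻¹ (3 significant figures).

r_corr = 6.19 g·m⁻²·a⁻¹

zinc: T≤10 °C ⇒ hinge +0.038·(-5.3−10) = -0.5814
  SO₂ term: 0.0129·66.1^0.44·exp(0.046·47-0.5814) = 0.3962
  Sd branch = 0.0175·Sd^0.57·e^(0.008·RH+0.085·T) = 0.4705 μm/a
  sum: 0.3962 + 0.4705 → r_corr = 0.8667 μm/a
Convert to mass loss: 0.8667 μm/a × 7.14 g/cm³ = 6.188 g·m⁻²·a⁻¹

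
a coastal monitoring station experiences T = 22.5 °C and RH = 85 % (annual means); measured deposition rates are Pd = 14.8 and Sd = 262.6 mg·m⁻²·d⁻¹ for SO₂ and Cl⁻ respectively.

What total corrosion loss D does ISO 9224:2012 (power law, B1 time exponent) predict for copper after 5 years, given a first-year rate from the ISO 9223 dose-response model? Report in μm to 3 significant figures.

D(5) = 10.4 μm

copper: temperature factor f = -0.080·(12.5) = -1.0000
  SO₂ term: 0.0053·14.8^0.26·exp(0.059·85-1.0000) = 0.5919
  Cl⁻ term: 0.01025·262.6^0.27·exp(0.036·85+0.049·22.5) = 2.963
  sum: 0.5919 + 2.963 → r_corr = 3.555 μm/a
Long-term exponent b (ISO 9224 Table 2, B1) = 0.667
  D(5) = 3.555 × 5^0.667 = 3.555 × 2.926 = 10.4 μm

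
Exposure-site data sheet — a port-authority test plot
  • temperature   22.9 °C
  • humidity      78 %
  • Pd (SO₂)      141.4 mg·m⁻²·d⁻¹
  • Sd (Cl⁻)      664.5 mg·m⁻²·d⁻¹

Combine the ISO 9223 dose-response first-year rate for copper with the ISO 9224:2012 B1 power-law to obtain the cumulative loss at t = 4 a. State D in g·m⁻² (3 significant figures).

D(4) = 83.6 g·m⁻²

copper: temperature factor f = -0.080·(12.9) = -1.0320
  SO₂ term: 0.0053·141.4^0.26·exp(0.059·78-1.0320) = 0.6821
  Sd branch = 0.01025·Sd^0.27·e^(0.036·RH+0.049·T) = 3.017 μm/a
  sum: 0.6821 + 3.017 → r_corr = 3.699 μm/a
Power-law: D(4) = r_corr · 4^0.667
  D(4) = 3.699 × 4^0.667 = 3.699 × 2.521 = 9.326 μm
  Mass loss = 9.326 μm × 8.96 g/cm³ = 83.56 g·m⁻²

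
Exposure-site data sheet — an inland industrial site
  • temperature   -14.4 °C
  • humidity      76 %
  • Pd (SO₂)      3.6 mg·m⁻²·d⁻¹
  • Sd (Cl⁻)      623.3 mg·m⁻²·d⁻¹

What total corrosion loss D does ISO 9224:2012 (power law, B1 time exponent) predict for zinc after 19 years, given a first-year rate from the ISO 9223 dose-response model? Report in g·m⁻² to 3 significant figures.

zinc: f(T) = +0.038·(T−10) [T≤10 °C] = -0.9272
  sulphur-dioxide contribution → 0.2958 μm/a
  chloride contribution → 0.3702 μm/a
  ⇒ r_corr(zinc) = 0.666 μm/a
ISO 9224: D(t) = r_corr · t^b with b = 0.813 (zinc, B1)
  D(19) = 0.666 × 19^0.813 = 0.666 × 10.96 = 7.297 μm
  Mass loss = 7.297 μm × 7.14 g/cm³ = 52.1 g·m⁻²

D(19) = 52.1 g·m⁻²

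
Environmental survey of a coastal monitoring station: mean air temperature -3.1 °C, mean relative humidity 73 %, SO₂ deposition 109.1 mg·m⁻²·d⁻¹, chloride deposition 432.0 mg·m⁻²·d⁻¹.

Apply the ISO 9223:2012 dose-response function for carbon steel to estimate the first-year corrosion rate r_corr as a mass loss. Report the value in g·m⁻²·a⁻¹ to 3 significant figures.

carbon steel: T≤10 °C ⇒ hinge +0.150·(-3.1−10) = -1.9650
  SO₂ term: 1.77·109.1^0.52·exp(0.02·73-1.9650) = 12.26
  Cl⁻ term: 0.102·432.0^0.62·exp(0.033·73+0.04·-3.1) = 43.15
  sum: 12.26 + 43.15 → r_corr = 55.4 μm/a
Convert to mass loss: 55.4 μm/a × 7.85 g/cm³ = 434.9 g·m⁻²·a⁻¹

r_corr = 435 g·m⁻²·a⁻¹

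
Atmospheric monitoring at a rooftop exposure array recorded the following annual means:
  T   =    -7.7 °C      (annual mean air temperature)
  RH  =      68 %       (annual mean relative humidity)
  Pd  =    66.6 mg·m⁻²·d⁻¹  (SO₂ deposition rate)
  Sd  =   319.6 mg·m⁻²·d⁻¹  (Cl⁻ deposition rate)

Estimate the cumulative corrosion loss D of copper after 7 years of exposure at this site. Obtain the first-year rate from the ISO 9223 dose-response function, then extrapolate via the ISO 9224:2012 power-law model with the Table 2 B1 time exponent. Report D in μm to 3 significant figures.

copper: f(T) = +0.126·(T−10) [T≤10 °C] = -2.2302
  Pd branch = 0.0053·Pd^0.26·e^(0.059·RH+f) = 0.0938 μm/a
  Cl⁻ term: 0.01025·319.6^0.27·exp(0.036·68+0.049·-7.7) = 0.3857
  r_corr = 0.0938 + 0.3857 = 0.4795 μm/a
ISO 9224: D(t) = r_corr · t^b with b = 0.667 (copper, B1)
  D(7) = 0.4795 × 7^0.667 = 0.4795 × 3.662 = 1.756 μm

D(7) = 1.76 μm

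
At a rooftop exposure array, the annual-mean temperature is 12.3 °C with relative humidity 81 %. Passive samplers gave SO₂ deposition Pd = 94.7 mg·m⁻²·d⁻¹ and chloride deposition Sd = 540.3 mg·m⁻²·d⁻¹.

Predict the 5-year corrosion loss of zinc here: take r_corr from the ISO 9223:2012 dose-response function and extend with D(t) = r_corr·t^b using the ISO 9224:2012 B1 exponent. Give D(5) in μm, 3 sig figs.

zinc: f(T) = -0.071·(T−10) [T>10 °C] = -0.1633
  SO₂ term: 0.0129·94.7^0.44·exp(0.046·81-0.1633) = 3.369
  Cl⁻ term: 0.0175·540.3^0.57·exp(0.008·81+0.085·12.3) = 3.437
  sum: 3.369 + 3.437 → r_corr = 6.805 μm/a
ISO 9224: D(t) = r_corr · t^b with b = 0.813 (zinc, B1)
  D(5) = 6.805 × 5^0.813 = 6.805 × 3.701 = 25.18 μm

D(5) = 25.2 μm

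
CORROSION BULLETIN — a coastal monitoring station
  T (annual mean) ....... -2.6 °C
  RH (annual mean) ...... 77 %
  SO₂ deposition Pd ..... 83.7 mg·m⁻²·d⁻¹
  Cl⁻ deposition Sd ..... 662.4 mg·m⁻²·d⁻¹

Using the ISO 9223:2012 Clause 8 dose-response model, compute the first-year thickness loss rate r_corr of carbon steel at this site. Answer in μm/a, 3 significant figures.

r_corr = 77.9 μm/a

carbon steel: T≤10 °C ⇒ hinge +0.150·(-2.6−10) = -1.8900
  SO₂ term: 1.77·83.7^0.52·exp(0.02·77-1.8900) = 12.47
  Sd branch = 0.102·Sd^0.62·e^(0.033·RH+0.04·T) = 65.47 μm/a
  r_corr = 12.47 + 65.47 = 77.94 μm/a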